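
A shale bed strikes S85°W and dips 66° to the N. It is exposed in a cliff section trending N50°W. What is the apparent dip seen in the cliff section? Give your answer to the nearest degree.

58°

Angle between strike (S85°W) and section (N50°W): β = 45°.
tan(apparent dip) = tan 66° · sin 45° = 1.5882
α = arctan(1.5882) = 57.80°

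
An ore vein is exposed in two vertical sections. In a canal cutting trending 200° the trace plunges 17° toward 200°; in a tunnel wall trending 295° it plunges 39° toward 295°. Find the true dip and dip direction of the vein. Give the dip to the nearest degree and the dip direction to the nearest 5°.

Represent each trace as a vector plunging at its apparent dip toward its trend (east-north-up frame): v₁ = (-0.327, -0.899, -0.292), v₂ = (-0.704, 0.328, -0.629).
The plane normal is n = v₁ × v₂ ∝ (-0.662, -0.000, 0.740).
Dip δ = arctan(|n_h|/n_z) = arctan(0.662/0.740) = 41.8°.
Dip direction = azimuth of (n_x, n_y) = atan2(-0.662, -0.000) = 270°.

true dip 42°, dip direction 270°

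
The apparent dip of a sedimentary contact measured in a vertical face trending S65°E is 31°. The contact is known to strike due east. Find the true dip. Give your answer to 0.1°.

54.9°

β = acute angle between strike due east and section S65°E = 25°.
tan δ = tan α / sin β = tan 31° / sin 25° = 0.6009 / 0.4226 = 1.4218
δ = arctan(1.4218) = 54.88°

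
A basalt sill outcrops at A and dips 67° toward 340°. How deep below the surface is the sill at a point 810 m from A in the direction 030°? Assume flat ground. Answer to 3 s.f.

The hole lies 50° from the dip direction, so the down-dip offset is 810 × cos 50° = 520.66 m.
Depth = down-dip offset × tan(dip) = 520.66 × tan 67° = 520.66 × 2.3559
Depth = 1226.59 m

1230 m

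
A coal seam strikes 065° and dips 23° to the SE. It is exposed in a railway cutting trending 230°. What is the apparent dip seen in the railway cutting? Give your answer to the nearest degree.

6°

The strike is 065° and the section trends 230°; the acute angle between them is β = 15°.
tan α = tan 23° × sin 15° = 0.4245 × 0.2588 = 0.1099
apparent dip = arctan 0.1099 = 6.27°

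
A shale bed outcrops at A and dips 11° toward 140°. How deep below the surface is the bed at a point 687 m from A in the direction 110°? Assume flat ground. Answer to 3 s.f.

116 m

The hole lies 30° from the dip direction, so the down-dip offset is 687 × cos 30° = 594.96 m.
Depth = down-dip offset × tan(dip) = 594.96 × tan 11° = 594.96 × 0.1944
Depth = 115.65 m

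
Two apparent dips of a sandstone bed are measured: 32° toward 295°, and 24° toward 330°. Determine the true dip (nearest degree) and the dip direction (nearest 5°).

true dip 32°, dip direction 285°

Each apparent-dip line lies in the plane. As unit vectors (x east, y north, z up), v₁ plunges 32°→295° and v₂ plunges 24°→330°.
n = v₁ × v₂ = (-0.273, 0.071, 0.444) (taken with n_z > 0).
True dip = arccos(n_z / |n|) = arccos(0.8440) = 32.4°.
Dip direction = atan2(-0.273, 0.071) = 284° (azimuth of n's horizontal projection).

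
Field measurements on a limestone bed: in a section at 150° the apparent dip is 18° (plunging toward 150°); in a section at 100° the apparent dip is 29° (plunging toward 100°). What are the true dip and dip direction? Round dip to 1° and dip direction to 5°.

true dip 29°, dip direction 095°

Represent each trace as a vector plunging at its apparent dip toward its trend (east-north-up frame): v₁ = (0.476, -0.824, -0.309), v₂ = (0.861, -0.152, -0.485).
n = v₁ × v₂ = (0.352, -0.036, 0.637) (taken with n_z > 0).
Dip δ = arctan(|n_h|/n_z) = arctan(0.354/0.637) = 29.1°.
Dip direction = atan2(0.352, -0.036) = 96° (azimuth of n's horizontal projection).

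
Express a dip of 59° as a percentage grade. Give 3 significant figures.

166%

grade % = 100 × tan 59° = 100 × 1.6643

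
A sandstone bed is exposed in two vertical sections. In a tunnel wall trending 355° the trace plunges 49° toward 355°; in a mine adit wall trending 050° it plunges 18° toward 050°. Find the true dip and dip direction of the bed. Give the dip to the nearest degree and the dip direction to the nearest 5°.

Represent each trace as a vector plunging at its apparent dip toward its trend (east-north-up frame): v₁ = (-0.057, 0.654, -0.755), v₂ = (0.729, 0.611, -0.309).
n = v₁ × v₂ = (-0.259, 0.568, 0.511) (taken with n_z > 0).
Dip δ = arctan(|n_h|/n_z) = arctan(0.624/0.511) = 50.7°.
The horizontal component of n points toward azimuth atan2(n_x, n_y) = 335°, the dip direction.

true dip 51°, dip direction 335°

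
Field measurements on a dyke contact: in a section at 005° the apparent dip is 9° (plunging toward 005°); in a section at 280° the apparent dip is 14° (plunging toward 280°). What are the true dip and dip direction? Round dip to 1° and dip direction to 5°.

Each apparent-dip line lies in the plane. As unit vectors (x east, y north, z up), v₁ plunges 9°→005° and v₂ plunges 14°→280°.
n = v₁ × v₂ = (-0.212, 0.170, 0.955) (taken with n_z > 0).
True dip = arccos(n_z / |n|) = arccos(0.9618) = 15.9°.
The horizontal component of n points toward azimuth atan2(n_x, n_y) = 309°, the dip direction.

true dip 16°, dip direction 310°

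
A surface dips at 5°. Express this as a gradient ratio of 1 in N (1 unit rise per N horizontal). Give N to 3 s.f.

1 : N means tan θ = 1/N, so N = 1/tan 5° = 1/0.0875

1 in 11.4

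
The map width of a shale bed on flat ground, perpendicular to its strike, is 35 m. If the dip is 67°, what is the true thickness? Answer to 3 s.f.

32.2 m

True thickness t = w · sin(dip) = 35 × sin 67°
t = 35 × 0.9205 = 32.218 m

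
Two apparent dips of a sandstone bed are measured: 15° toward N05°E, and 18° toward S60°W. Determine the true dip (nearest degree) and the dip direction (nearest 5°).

true dip 33°, dip direction 300°

Each apparent-dip line lies in the plane. As unit vectors (x east, y north, z up), v₁ plunges 15°→N05°E and v₂ plunges 18°→S60°W.
The plane normal is n = v₁ × v₂ ∝ (-0.420, 0.239, 0.753).
True dip = arccos(n_z / |n|) = arccos(0.8412) = 32.7°.
Dip direction = atan2(-0.420, 0.239) = 300° (azimuth of n's horizontal projection).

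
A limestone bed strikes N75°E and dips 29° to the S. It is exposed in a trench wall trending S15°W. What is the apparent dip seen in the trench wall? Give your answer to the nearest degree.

26°

The strike is N75°E and the section trends S15°W; the acute angle between them is β = 60°.
tan(apparent dip) = tan 29° · sin 60° = 0.4800
α = arctan(0.4800) = 25.64°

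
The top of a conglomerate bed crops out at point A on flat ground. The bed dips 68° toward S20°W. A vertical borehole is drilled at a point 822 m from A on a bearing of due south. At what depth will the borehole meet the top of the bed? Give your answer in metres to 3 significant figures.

The hole lies 20° from the dip direction, so the down-dip offset is 822 × cos 20° = 772.43 m.
Depth = down-dip offset × tan(dip) = 772.43 × tan 68° = 772.43 × 2.4751
Depth = 1911.82 m

1910 m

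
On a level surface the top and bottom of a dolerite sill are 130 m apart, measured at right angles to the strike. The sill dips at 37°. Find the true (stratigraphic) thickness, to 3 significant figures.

78.2 m

True thickness t = w · sin(dip) = 130 × sin 37°
t = 130 × 0.6018 = 78.236 m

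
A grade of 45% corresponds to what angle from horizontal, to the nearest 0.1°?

tan θ = 45/100 = 0.4500
θ = arctan(0.4500) = 24.23°

24.2°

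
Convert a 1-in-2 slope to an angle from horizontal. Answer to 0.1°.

tan θ = 1/2 = 0.5000
θ = arctan(0.5000) = 26.57°

26.6°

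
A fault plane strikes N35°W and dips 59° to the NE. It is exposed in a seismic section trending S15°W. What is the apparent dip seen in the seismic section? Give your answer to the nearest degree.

52°

Angle between strike (N35°W) and section (S15°W): β = 50°.
tan α = tan 59° × sin 50° = 1.6643 × 0.7660 = 1.2749
apparent dip = arctan 1.2749 = 51.89°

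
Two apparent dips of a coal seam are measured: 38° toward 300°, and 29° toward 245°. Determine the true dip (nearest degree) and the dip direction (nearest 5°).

true dip 38°, dip direction 290°

Represent each trace as a vector plunging at its apparent dip toward its trend (east-north-up frame): v₁ = (-0.682, 0.394, -0.616), v₂ = (-0.793, -0.370, -0.485).
Cross product v₁ × v₂ gives the pole to the plane: n ∝ (-0.419, 0.157, 0.565).
Dip δ = arctan(|n_h|/n_z) = arctan(0.447/0.565) = 38.4°.
The horizontal component of n points toward azimuth atan2(n_x, n_y) = 291°, the dip direction.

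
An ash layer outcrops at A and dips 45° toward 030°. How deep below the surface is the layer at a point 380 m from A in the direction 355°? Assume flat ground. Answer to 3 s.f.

The hole lies 35° from the dip direction, so the down-dip offset is 380 × cos 35° = 311.28 m.
Depth = down-dip offset × tan(dip) = 311.28 × tan 45° = 311.28 × 1.0000
Depth = 311.28 m

311 m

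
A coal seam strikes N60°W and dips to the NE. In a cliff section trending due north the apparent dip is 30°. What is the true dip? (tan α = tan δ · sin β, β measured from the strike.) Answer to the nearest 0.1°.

β = acute angle between strike N60°W and section due north = 60°.
tan(true dip) = tan 30° / sin 60° = 0.6667
δ = arctan(0.6667) = 33.69°

33.7°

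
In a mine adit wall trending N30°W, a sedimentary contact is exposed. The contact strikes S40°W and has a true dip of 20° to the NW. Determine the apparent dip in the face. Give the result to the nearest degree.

19°

The section lies 70° from the strike.
tan(apparent dip) = tan 20° · sin 70° = 0.3420
α = arctan(0.3420) = 18.88°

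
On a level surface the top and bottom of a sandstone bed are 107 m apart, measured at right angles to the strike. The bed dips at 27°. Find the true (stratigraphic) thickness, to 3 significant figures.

True thickness t = w · sin(dip) = 107 × sin 27°
t = 107 × 0.4540 = 48.577 m

48.6 m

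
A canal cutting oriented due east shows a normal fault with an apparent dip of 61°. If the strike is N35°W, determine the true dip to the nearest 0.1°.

65.6°

β = acute angle between strike N35°W and section due east = 55°.
tan(true dip) = tan 61° / sin 55° = 2.2023
δ = arctan(2.2023) = 65.58°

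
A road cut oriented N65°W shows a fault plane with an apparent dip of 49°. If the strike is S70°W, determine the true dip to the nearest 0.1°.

β = acute angle between strike S70°W and section N65°W = 45°.
tan(true dip) = tan 49° / sin 45° = 1.6269
δ = arctan(1.6269) = 58.42°

58.4°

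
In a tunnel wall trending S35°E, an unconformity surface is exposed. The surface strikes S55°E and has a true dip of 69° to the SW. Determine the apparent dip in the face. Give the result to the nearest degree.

The section lies 20° from the strike.
tan α = tan 69° × sin 20° = 2.6051 × 0.3420 = 0.8910
apparent dip = arctan 0.8910 = 41.70°

42°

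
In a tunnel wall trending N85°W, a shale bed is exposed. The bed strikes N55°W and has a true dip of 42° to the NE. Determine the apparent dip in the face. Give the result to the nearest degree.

24°

Angle between strike (N55°W) and section (N85°W): β = 30°.
tan α = tan 42° × sin 30° = 0.9004 × 0.5000 = 0.4502
apparent dip = arctan 0.4502 = 24.24°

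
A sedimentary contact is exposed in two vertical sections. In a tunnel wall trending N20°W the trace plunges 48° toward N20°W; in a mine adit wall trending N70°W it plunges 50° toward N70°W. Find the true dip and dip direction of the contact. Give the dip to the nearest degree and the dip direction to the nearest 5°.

Represent each trace as a vector plunging at its apparent dip toward its trend (east-north-up frame): v₁ = (-0.229, 0.629, -0.743), v₂ = (-0.604, 0.220, -0.766).
Cross product v₁ × v₂ gives the pole to the plane: n ∝ (-0.318, 0.274, 0.329).
tan δ = √(n_x²+n_y²)/n_z = 0.420/0.329, so δ = 51.9°.
The horizontal component of n points toward azimuth atan2(n_x, n_y) = 311°, the dip direction.

true dip 52°, dip direction 310°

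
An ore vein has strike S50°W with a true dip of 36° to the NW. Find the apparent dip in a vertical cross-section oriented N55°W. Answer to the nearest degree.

35°

The strike is S50°W and the section trends N55°W; the acute angle between them is β = 75°.
tan(apparent dip) = tan 36° · sin 75° = 0.7018
α = arctan(0.7018) = 35.06°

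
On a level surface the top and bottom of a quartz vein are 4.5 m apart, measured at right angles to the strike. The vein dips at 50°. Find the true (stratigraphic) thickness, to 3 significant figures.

3.45 m

True thickness t = w · sin(dip) = 4.5 × sin 50°
t = 4.5 × 0.7660 = 3.447 m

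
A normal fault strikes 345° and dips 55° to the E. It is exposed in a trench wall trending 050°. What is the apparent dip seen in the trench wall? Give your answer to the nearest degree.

The strike is 345° and the section trends 050°; the acute angle between them is β = 65°.
tan(apparent dip) = tan 55° · sin 65° = 1.2943
apparent dip = arctan 1.2943 = 52.31°

52°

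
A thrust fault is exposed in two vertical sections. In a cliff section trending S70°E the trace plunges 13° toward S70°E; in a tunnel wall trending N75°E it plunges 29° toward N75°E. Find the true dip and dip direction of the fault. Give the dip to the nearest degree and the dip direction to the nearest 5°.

true dip 34°, dip direction 040°

Represent each trace as a vector plunging at its apparent dip toward its trend (east-north-up frame): v₁ = (0.916, -0.333, -0.225), v₂ = (0.845, 0.226, -0.485).
Cross product v₁ × v₂ gives the pole to the plane: n ∝ (0.212, 0.254, 0.489).
Dip δ = arctan(|n_h|/n_z) = arctan(0.331/0.489) = 34.1°.
Dip direction = azimuth of (n_x, n_y) = atan2(0.212, 0.254) = 40°.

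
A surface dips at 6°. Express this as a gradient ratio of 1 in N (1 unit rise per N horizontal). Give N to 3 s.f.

1 in 9.51

1 : N means tan θ = 1/N, so N = 1/tan 6° = 1/0.1051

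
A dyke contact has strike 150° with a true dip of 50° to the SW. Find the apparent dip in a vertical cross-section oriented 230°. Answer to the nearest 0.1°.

Angle between strike (150°) and section (230°): β = 80°.
tan(apparent dip) = tan 50° · sin 80° = 1.1736
apparent dip = arctan 1.1736 = 49.57°

49.6°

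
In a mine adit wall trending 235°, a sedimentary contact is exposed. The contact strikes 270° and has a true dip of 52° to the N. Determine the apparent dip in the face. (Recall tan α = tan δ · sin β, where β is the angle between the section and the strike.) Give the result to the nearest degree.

36°

The strike is 270° and the section trends 235°; the acute angle between them is β = 35°.
tan α = tan 52° × sin 35° = 1.2799 × 0.5736 = 0.7341
apparent dip = arctan 0.7341 = 36.28°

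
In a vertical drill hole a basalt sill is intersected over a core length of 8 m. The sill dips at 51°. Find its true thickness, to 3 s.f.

True thickness t = h · cos(dip) = 8 × cos 51°
t = 8 × 0.6293 = 5.035 m

5.03 m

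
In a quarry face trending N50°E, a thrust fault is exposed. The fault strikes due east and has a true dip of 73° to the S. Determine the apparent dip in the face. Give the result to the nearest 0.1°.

Angle between strike (due east) and section (N50°E): β = 40°.
tan α = tan 73° × sin 40° = 3.2709 × 0.6428 = 2.1025
apparent dip = arctan 2.1025 = 64.56°

64.6°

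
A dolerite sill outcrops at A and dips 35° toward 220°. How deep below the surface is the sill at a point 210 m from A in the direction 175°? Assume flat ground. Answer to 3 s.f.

104 m

The hole lies 45° from the dip direction, so the down-dip offset is 210 × cos 45° = 148.49 m.
Depth = down-dip offset × tan(dip) = 148.49 × tan 35° = 148.49 × 0.7002
Depth = 103.98 m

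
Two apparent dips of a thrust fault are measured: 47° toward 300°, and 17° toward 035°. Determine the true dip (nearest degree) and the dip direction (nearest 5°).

Each apparent-dip line lies in the plane. As unit vectors (x east, y north, z up), v₁ plunges 47°→300° and v₂ plunges 17°→035°.
The plane normal is n = v₁ × v₂ ∝ (-0.473, 0.574, 0.650).
True dip = arccos(n_z / |n|) = arccos(0.6579) = 48.9°.
Dip direction = atan2(-0.473, 0.574) = 320° (azimuth of n's horizontal projection).

true dip 49°, dip direction 320°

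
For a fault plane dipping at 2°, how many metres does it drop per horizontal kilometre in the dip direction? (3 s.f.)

drop per km = 1000 × tan 2° = 1000 × 0.0349

34.9 m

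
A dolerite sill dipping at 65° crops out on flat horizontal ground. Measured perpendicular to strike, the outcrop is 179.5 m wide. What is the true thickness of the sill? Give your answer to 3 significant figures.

163 m

True thickness t = w · sin(dip) = 179.5 × sin 65°
t = 179.5 × 0.9063 = 162.682 m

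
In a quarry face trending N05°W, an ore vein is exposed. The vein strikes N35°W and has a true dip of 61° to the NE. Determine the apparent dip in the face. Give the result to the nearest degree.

42°

The strike is N35°W and the section trends N05°W; the acute angle between them is β = 30°.
tan(apparent dip) = tan 61° · sin 30° = 0.9020
α = arctan(0.9020) = 42.05°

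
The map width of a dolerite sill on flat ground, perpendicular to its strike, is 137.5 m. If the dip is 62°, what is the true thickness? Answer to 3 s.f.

True thickness t = w · sin(dip) = 137.5 × sin 62°
t = 137.5 × 0.8829 = 121.405 m

121 m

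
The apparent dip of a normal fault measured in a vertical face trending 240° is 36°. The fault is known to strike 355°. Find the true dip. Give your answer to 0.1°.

β = acute angle between strike 355° and section 240° = 65°.
tan(true dip) = tan 36° / sin 65° = 0.8017
δ = arctan(0.8017) = 38.72°

38.7°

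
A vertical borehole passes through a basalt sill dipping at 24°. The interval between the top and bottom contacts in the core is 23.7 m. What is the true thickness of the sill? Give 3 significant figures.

21.7 m

True thickness t = h · cos(dip) = 23.7 × cos 24°
t = 23.7 × 0.9135 = 21.651 m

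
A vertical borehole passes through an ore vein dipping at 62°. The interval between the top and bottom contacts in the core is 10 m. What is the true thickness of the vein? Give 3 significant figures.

4.69 m

True thickness t = h · cos(dip) = 10 × cos 62°
t = 10 × 0.4695 = 4.695 m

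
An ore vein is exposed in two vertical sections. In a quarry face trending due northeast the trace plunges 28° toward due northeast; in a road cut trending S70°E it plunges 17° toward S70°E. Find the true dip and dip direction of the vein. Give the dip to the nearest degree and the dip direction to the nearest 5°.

Represent each trace as a vector plunging at its apparent dip toward its trend (east-north-up frame): v₁ = (0.624, 0.624, -0.469), v₂ = (0.899, -0.327, -0.292).
The plane normal is n = v₁ × v₂ ∝ (0.336, 0.239, 0.765).
True dip = arccos(n_z / |n|) = arccos(0.8802) = 28.3°.
Dip direction = atan2(0.336, 0.239) = 55° (azimuth of n's horizontal projection).

true dip 28°, dip direction 055°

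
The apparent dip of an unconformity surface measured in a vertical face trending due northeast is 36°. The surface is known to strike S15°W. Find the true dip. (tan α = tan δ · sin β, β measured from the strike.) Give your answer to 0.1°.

55.5°

The section is 30° from the strike.
tan(true dip) = tan 36° / sin 30° = 1.4531
δ = arctan(1.4531) = 55.46°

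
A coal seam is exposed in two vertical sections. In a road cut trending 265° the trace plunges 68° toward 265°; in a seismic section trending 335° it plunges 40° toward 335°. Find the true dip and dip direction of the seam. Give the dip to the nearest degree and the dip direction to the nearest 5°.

true dip 68°, dip direction 265°

Represent each trace as a vector plunging at its apparent dip toward its trend (east-north-up frame): v₁ = (-0.373, -0.033, -0.927), v₂ = (-0.324, 0.694, -0.643).
n = v₁ × v₂ = (-0.665, -0.060, 0.270) (taken with n_z > 0).
True dip = arccos(n_z / |n|) = arccos(0.3746) = 68.0°.
Dip direction = atan2(-0.665, -0.060) = 265° (azimuth of n's horizontal projection).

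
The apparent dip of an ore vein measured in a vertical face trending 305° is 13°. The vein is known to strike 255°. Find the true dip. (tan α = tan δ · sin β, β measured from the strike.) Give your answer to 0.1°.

16.8°

The section is 50° from the strike.
tan δ = tan α / sin β = tan 13° / sin 50° = 0.2309 / 0.7660 = 0.3014
true dip = arctan 0.3014 = 16.77°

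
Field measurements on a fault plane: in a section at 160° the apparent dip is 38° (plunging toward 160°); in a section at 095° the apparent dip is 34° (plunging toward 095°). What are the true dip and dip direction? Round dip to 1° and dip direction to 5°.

true dip 41°, dip direction 135°

Represent each trace as a vector plunging at its apparent dip toward its trend (east-north-up frame): v₁ = (0.270, -0.740, -0.616), v₂ = (0.826, -0.072, -0.559).
Cross product v₁ × v₂ gives the pole to the plane: n ∝ (0.370, -0.358, 0.592).
tan δ = √(n_x²+n_y²)/n_z = 0.514/0.592, so δ = 41.0°.
The horizontal component of n points toward azimuth atan2(n_x, n_y) = 134°, the dip direction.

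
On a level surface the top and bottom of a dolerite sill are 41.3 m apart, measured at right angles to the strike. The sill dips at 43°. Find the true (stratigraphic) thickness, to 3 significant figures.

28.2 m

True thickness t = w · sin(dip) = 41.3 × sin 43°
t = 41.3 × 0.6820 = 28.167 m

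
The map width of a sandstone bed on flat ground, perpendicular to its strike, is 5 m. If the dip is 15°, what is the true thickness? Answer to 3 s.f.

1.29 m

True thickness t = w · sin(dip) = 5 × sin 15°
t = 5 × 0.2588 = 1.294 m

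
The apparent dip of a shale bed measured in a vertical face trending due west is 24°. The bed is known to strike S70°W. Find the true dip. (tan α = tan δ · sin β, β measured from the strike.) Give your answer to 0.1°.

The section is 20° from the strike.
tan(true dip) = tan 24° / sin 20° = 1.3018
true dip = arctan 1.3018 = 52.47°

52.5°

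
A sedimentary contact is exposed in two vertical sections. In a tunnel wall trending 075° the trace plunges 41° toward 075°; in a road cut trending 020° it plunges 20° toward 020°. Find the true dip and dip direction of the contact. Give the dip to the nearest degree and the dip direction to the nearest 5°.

true dip 41°, dip direction 085°

Represent each trace as a vector plunging at its apparent dip toward its trend (east-north-up frame): v₁ = (0.729, 0.195, -0.656), v₂ = (0.321, 0.883, -0.342).
Cross product v₁ × v₂ gives the pole to the plane: n ∝ (0.513, 0.038, 0.581).
True dip = arccos(n_z / |n|) = arccos(0.7490) = 41.5°.
Dip direction = azimuth of (n_x, n_y) = atan2(0.513, 0.038) = 86°.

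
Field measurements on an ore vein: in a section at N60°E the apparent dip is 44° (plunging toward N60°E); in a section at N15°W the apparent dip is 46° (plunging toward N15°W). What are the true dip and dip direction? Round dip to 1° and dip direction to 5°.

true dip 52°, dip direction 020°

Each apparent-dip line lies in the plane. As unit vectors (x east, y north, z up), v₁ plunges 44°→N60°E and v₂ plunges 46°→N15°W.
Cross product v₁ × v₂ gives the pole to the plane: n ∝ (0.207, 0.573, 0.483).
tan δ = √(n_x²+n_y²)/n_z = 0.609/0.483, so δ = 51.6°.
Dip direction = azimuth of (n_x, n_y) = atan2(0.207, 0.573) = 20°.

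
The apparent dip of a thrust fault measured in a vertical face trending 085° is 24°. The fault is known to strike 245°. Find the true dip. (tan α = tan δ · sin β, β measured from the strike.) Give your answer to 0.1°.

52.5°

β = acute angle between strike 245° and section 085° = 20°.
tan(true dip) = tan 24° / sin 20° = 1.3018
δ = arctan(1.3018) = 52.47°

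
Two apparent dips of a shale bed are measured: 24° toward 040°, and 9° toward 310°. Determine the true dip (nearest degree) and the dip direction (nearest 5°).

Represent each trace as a vector plunging at its apparent dip toward its trend (east-north-up frame): v₁ = (0.587, 0.700, -0.407), v₂ = (-0.757, 0.635, -0.156).
n = v₁ × v₂ = (0.149, 0.400, 0.902) (taken with n_z > 0).
tan δ = √(n_x²+n_y²)/n_z = 0.426/0.902, so δ = 25.3°.
Dip direction = atan2(0.149, 0.400) = 20° (azimuth of n's horizontal projection).

true dip 25°, dip direction 020°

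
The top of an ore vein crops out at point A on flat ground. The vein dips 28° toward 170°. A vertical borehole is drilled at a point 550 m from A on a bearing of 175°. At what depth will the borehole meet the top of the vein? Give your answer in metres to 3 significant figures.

The hole lies 5° from the dip direction, so the down-dip offset is 550 × cos 5° = 547.91 m.
Depth = down-dip offset × tan(dip) = 547.91 × tan 28° = 547.91 × 0.5317
Depth = 291.33 m

291 m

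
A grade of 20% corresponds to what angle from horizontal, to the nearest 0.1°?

11.3°

tan θ = 20/100 = 0.2000
θ = arctan(0.2000) = 11.31°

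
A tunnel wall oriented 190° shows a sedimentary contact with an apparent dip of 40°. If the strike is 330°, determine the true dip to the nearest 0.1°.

β = acute angle between strike 330° and section 190° = 40°.
tan(true dip) = tan 40° / sin 40° = 1.3054
true dip = arctan 1.3054 = 52.55°

52.5°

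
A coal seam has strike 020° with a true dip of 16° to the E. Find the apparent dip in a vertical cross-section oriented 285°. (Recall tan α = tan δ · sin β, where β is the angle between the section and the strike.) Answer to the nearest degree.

Angle between strike (020°) and section (285°): β = 85°.
tan α = tan 16° × sin 85° = 0.2867 × 0.9962 = 0.2857
α = arctan(0.2857) = 15.94°

16°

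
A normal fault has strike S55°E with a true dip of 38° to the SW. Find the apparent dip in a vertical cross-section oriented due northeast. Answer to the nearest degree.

The section lies 80° from the strike.
tan α = tan 38° × sin 80° = 0.7813 × 0.9848 = 0.7694
apparent dip = arctan 0.7694 = 37.58°

38°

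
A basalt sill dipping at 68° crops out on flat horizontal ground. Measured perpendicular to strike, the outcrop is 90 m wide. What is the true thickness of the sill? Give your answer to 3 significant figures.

83.4 m

True thickness t = w · sin(dip) = 90 × sin 68°
t = 90 × 0.9272 = 83.447 m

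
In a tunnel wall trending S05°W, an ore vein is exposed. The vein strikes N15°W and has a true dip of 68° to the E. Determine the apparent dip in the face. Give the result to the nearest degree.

40°

The section lies 20° from the strike.
tan(apparent dip) = tan 68° · sin 20° = 0.8465
apparent dip = arctan 0.8465 = 40.25°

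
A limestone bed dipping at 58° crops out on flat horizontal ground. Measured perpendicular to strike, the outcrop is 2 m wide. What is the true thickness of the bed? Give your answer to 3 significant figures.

True thickness t = w · sin(dip) = 2 × sin 58°
t = 2 × 0.8480 = 1.696 m

1.70 m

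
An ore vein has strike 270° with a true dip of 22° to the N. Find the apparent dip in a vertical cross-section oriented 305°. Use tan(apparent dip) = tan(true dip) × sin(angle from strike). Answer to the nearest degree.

The section lies 35° from the strike.
tan α = tan 22° × sin 35° = 0.4040 × 0.5736 = 0.2317
α = arctan(0.2317) = 13.05°

13°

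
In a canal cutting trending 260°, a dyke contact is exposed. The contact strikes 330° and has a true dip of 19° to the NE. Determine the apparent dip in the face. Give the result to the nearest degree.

18°

Angle between strike (330°) and section (260°): β = 70°.
tan α = tan 19° × sin 70° = 0.3443 × 0.9397 = 0.3236
α = arctan(0.3236) = 17.93°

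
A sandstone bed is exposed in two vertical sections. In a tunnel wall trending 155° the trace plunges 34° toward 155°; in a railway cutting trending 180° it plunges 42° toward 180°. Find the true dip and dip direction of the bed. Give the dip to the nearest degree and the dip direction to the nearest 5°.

true dip 44°, dip direction 200°

Each apparent-dip line lies in the plane. As unit vectors (x east, y north, z up), v₁ plunges 34°→155° and v₂ plunges 42°→180°.
n = v₁ × v₂ = (-0.087, -0.234, 0.260) (taken with n_z > 0).
Dip δ = arctan(|n_h|/n_z) = arctan(0.250/0.260) = 43.9°.
The horizontal component of n points toward azimuth atan2(n_x, n_y) = 200°, the dip direction.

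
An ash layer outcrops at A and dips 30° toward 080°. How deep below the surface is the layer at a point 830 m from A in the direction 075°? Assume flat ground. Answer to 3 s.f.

The hole lies 5° from the dip direction, so the down-dip offset is 830 × cos 5° = 826.84 m.
Depth = down-dip offset × tan(dip) = 826.84 × tan 30° = 826.84 × 0.5774
Depth = 477.38 m

477 m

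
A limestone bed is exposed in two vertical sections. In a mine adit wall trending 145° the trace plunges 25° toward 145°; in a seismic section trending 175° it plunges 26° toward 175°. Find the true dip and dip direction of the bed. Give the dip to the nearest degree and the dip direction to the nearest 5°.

true dip 26°, dip direction 165°

Represent each trace as a vector plunging at its apparent dip toward its trend (east-north-up frame): v₁ = (0.520, -0.742, -0.423), v₂ = (0.078, -0.895, -0.438).
The plane normal is n = v₁ × v₂ ∝ (0.053, -0.195, 0.407).
True dip = arccos(n_z / |n|) = arccos(0.8960) = 26.4°.
Dip direction = atan2(0.053, -0.195) = 165° (azimuth of n's horizontal projection).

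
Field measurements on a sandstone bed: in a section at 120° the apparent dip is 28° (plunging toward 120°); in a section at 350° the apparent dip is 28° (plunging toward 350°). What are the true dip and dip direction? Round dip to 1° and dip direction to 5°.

true dip 52°, dip direction 055°

Represent each trace as a vector plunging at its apparent dip toward its trend (east-north-up frame): v₁ = (0.765, -0.441, -0.469), v₂ = (-0.153, 0.870, -0.469).
Cross product v₁ × v₂ gives the pole to the plane: n ∝ (0.615, 0.431, 0.597).
True dip = arccos(n_z / |n|) = arccos(0.6222) = 51.5°.
Dip direction = azimuth of (n_x, n_y) = atan2(0.615, 0.431) = 55°.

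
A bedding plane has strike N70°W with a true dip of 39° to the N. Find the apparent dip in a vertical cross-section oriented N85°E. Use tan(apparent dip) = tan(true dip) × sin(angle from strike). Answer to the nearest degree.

The strike is N70°W and the section trends N85°E; the acute angle between them is β = 25°.
tan α = tan 39° × sin 25° = 0.8098 × 0.4226 = 0.3422
α = arctan(0.3422) = 18.89°

19°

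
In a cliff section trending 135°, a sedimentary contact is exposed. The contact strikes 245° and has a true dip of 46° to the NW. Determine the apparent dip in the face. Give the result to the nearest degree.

44°

The section lies 70° from the strike.
tan α = tan 46° × sin 70° = 1.0355 × 0.9397 = 0.9731
apparent dip = arctan 0.9731 = 44.22°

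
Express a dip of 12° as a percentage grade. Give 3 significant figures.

21.3%

grade % = 100 × tan 12° = 100 × 0.2126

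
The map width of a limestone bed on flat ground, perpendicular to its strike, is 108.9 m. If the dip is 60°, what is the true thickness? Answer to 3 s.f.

True thickness t = w · sin(dip) = 108.9 × sin 60°
t = 108.9 × 0.8660 = 94.310 m

94.3 m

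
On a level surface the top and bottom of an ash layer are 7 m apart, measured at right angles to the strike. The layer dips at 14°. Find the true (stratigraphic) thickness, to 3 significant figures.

1.69 m

True thickness t = w · sin(dip) = 7 × sin 14°
t = 7 × 0.2419 = 1.693 m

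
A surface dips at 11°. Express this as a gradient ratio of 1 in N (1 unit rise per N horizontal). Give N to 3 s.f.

1 in 5.14

1 : N means tan θ = 1/N, so N = 1/tan 11° = 1/0.1944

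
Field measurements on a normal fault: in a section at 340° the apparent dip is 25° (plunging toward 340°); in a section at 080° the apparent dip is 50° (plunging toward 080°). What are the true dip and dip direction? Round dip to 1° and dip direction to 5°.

The two traces are lines in the plane: v₁ = (sin 340°·cos 25°, cos 340°·cos 25°, −sin 25°), v₂ = (sin 80°·cos 50°, cos 80°·cos 50°, −sin 50°).
The plane normal is n = v₁ × v₂ ∝ (0.605, 0.505, 0.574).
tan δ = √(n_x²+n_y²)/n_z = 0.788/0.574, so δ = 54.0°.
Dip direction = azimuth of (n_x, n_y) = atan2(0.605, 0.505) = 50°.

true dip 54°, dip direction 050°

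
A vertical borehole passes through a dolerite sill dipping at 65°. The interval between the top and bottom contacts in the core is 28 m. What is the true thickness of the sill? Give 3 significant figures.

True thickness t = h · cos(dip) = 28 × cos 65°
t = 28 × 0.4226 = 11.833 m

11.8 m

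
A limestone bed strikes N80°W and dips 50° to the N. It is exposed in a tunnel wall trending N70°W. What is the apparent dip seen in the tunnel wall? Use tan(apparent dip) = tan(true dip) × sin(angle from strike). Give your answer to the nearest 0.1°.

11.7°

Angle between strike (N80°W) and section (N70°W): β = 10°.
tan α = tan 50° × sin 10° = 1.1918 × 0.1736 = 0.2069
apparent dip = arctan 0.2069 = 11.69°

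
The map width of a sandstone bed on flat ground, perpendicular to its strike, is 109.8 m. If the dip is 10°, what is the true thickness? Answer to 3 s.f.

19.1 m

True thickness t = w · sin(dip) = 109.8 × sin 10°
t = 109.8 × 0.1736 = 19.067 m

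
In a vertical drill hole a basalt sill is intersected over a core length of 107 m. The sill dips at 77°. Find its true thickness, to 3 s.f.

24.1 m

True thickness t = h · cos(dip) = 107 × cos 77°
t = 107 × 0.2250 = 24.070 m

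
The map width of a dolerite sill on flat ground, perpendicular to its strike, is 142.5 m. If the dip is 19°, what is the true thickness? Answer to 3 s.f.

46.4 m

True thickness t = w · sin(dip) = 142.5 × sin 19°
t = 142.5 × 0.3256 = 46.393 m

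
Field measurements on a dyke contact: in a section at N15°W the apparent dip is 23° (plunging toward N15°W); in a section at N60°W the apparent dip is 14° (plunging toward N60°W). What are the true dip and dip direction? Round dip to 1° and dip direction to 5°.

true dip 23°, dip direction 355°

Represent each trace as a vector plunging at its apparent dip toward its trend (east-north-up frame): v₁ = (-0.238, 0.889, -0.391), v₂ = (-0.840, 0.485, -0.242).
n = v₁ × v₂ = (-0.026, 0.271, 0.632) (taken with n_z > 0).
Dip δ = arctan(|n_h|/n_z) = arctan(0.272/0.632) = 23.3°.
The horizontal component of n points toward azimuth atan2(n_x, n_y) = 355°, the dip direction.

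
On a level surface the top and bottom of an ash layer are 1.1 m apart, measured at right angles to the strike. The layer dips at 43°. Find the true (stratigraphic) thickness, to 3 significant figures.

True thickness t = w · sin(dip) = 1.1 × sin 43°
t = 1.1 × 0.6820 = 0.750 m

0.750 m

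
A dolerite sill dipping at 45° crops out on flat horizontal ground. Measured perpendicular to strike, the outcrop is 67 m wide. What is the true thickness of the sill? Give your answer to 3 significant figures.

True thickness t = w · sin(dip) = 67 × sin 45°
t = 67 × 0.7071 = 47.376 m

47.4 m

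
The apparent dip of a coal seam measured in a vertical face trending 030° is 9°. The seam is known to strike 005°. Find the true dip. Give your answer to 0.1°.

20.5°

β = acute angle between strike 005° and section 030° = 25°.
tan(true dip) = tan 9° / sin 25° = 0.3748
true dip = arctan 0.3748 = 20.54°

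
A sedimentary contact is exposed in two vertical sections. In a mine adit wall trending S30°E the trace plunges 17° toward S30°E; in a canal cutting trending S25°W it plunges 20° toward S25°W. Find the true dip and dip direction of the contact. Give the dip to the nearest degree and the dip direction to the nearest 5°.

Each apparent-dip line lies in the plane. As unit vectors (x east, y north, z up), v₁ plunges 17°→S30°E and v₂ plunges 20°→S25°W.
n = v₁ × v₂ = (-0.034, -0.280, 0.736) (taken with n_z > 0).
True dip = arccos(n_z / |n|) = arccos(0.9339) = 20.9°.
Dip direction = azimuth of (n_x, n_y) = atan2(-0.034, -0.280) = 187°.

true dip 21°, dip direction 185°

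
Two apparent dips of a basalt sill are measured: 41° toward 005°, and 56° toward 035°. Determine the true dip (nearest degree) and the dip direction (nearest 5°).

true dip 60°, dip direction 065°

Represent each trace as a vector plunging at its apparent dip toward its trend (east-north-up frame): v₁ = (0.066, 0.752, -0.656), v₂ = (0.321, 0.458, -0.829).
n = v₁ × v₂ = (0.323, 0.156, 0.211) (taken with n_z > 0).
True dip = arccos(n_z / |n|) = arccos(0.5073) = 59.5°.
Dip direction = atan2(0.323, 0.156) = 64° (azimuth of n's horizontal projection).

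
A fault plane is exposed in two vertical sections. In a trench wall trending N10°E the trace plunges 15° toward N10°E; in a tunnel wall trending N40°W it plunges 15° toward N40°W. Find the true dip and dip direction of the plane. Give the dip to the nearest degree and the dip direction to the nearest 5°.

Each apparent-dip line lies in the plane. As unit vectors (x east, y north, z up), v₁ plunges 15°→N10°E and v₂ plunges 15°→N40°W.
n = v₁ × v₂ = (-0.055, 0.204, 0.715) (taken with n_z > 0).
Dip δ = arctan(|n_h|/n_z) = arctan(0.211/0.715) = 16.5°.
The horizontal component of n points toward azimuth atan2(n_x, n_y) = 345°, the dip direction.

true dip 16°, dip direction 345°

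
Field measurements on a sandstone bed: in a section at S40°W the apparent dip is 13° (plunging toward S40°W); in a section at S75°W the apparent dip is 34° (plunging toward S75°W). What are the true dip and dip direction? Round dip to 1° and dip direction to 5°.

true dip 41°, dip direction 295°

Each apparent-dip line lies in the plane. As unit vectors (x east, y north, z up), v₁ plunges 13°→S40°W and v₂ plunges 34°→S75°W.
Cross product v₁ × v₂ gives the pole to the plane: n ∝ (-0.369, 0.170, 0.463).
True dip = arccos(n_z / |n|) = arccos(0.7518) = 41.3°.
Dip direction = atan2(-0.369, 0.170) = 295° (azimuth of n's horizontal projection).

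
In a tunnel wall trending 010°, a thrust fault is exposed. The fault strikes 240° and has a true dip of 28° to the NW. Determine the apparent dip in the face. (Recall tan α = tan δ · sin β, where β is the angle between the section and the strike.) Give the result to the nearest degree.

22°

The strike is 240° and the section trends 010°; the acute angle between them is β = 50°.
tan(apparent dip) = tan 28° · sin 50° = 0.4073
α = arctan(0.4073) = 22.16°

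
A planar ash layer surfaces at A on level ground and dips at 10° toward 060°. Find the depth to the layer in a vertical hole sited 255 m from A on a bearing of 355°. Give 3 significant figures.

19.0 m

The hole lies 65° from the dip direction, so the down-dip offset is 255 × cos 65° = 107.77 m.
Depth = down-dip offset × tan(dip) = 107.77 × tan 10° = 107.77 × 0.1763
Depth = 19.00 m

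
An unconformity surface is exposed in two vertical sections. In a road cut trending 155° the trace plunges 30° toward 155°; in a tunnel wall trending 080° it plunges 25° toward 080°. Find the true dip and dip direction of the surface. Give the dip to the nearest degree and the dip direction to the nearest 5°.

Represent each trace as a vector plunging at its apparent dip toward its trend (east-north-up frame): v₁ = (0.366, -0.785, -0.500), v₂ = (0.893, 0.157, -0.423).
The plane normal is n = v₁ × v₂ ∝ (0.410, -0.292, 0.758).
tan δ = √(n_x²+n_y²)/n_z = 0.503/0.758, so δ = 33.6°.
The horizontal component of n points toward azimuth atan2(n_x, n_y) = 125°, the dip direction.

true dip 34°, dip direction 125°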